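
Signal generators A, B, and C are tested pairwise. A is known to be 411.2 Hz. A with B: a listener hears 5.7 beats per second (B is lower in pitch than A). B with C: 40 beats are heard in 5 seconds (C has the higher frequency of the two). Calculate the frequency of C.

413.5 Hz

B is below A, so f_B = 411.2 − 5.7 = 405.5 Hz.
B–C: Beat frequency = 40/5 = 8 Hz.
C is above B, so f_C = 405.5 + 8 = 413.5 Hz.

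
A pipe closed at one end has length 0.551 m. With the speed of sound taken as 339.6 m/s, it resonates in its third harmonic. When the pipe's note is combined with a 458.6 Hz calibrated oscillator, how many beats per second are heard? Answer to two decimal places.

Closed pipe (odd harmonics): f_n = n·v/(4L) = 3·339.6/(4·0.551) = 462.2505 Hz.
f_beat = |462.2505 − 458.6| = 3.65 Hz.

3.65 Hz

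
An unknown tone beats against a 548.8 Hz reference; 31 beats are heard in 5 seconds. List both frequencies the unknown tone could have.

Beat frequency = 31/5 = 6.2 Hz.
|f − 548.8| = 6.2, so f = 548.8 ± 6.2.

542.6 Hz or 555 Hz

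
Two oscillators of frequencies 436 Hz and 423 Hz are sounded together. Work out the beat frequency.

13 Hz

The beat frequency equals the magnitude of the frequency difference.
|436 − 423| = 13 Hz.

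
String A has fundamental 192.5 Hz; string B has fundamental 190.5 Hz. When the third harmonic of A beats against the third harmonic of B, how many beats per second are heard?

6.0 Hz

Third harmonic of the first: 3·192.5 = 577.5 Hz.
Third harmonic of the second: 3·190.5 = 571.5 Hz.
f_beat = |577.5 − 571.5| = 6.0 Hz.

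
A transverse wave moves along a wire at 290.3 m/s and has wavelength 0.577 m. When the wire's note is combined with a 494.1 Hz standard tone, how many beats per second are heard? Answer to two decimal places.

Source frequency f = v/λ = 290.3/0.577 = 503.1196 Hz.
f_beat = |503.1196 − 494.1| = 9.02 Hz.

9.02 Hz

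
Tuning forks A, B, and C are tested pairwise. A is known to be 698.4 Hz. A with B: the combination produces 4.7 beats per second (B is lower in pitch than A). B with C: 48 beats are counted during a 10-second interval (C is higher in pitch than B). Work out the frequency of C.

698.5 Hz

B is below A, so f_B = 698.4 − 4.7 = 693.7 Hz.
B–C: Beat frequency = 48/10 = 4.8 Hz.
C is above B, so f_C = 693.7 + 4.8 = 698.5 Hz.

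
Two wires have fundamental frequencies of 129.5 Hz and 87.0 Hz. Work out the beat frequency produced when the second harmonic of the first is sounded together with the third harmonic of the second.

Second harmonic of the first: 2·129.5 = 259.0 Hz.
Third harmonic of the second: 3·87.0 = 261.0 Hz.
f_beat = |259.0 − 261.0| = 2.0 Hz.

2.0 Hz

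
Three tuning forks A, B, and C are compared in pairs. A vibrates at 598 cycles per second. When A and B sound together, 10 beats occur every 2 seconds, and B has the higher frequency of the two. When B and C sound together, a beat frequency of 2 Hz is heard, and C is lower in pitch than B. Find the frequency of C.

A–B: Beat frequency = 10/2 = 5 Hz.
B is above A, so f_B = 598 + 5 = 603 Hz.
C is below B, so f_C = 603 − 2 = 601 Hz.

601 Hz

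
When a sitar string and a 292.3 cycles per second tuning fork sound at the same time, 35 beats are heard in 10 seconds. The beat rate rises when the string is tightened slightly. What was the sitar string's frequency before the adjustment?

295.8 Hz

Beat frequency = 35/10 = 3.5 Hz.
|f − 292.3| = 3.5, so the sitar string was at either 288.8 Hz or 295.8 Hz.
Increasing tension raises a string's frequency; the adjustment raises the sitar string's frequency.
The beat rate rose, so the adjustment moved the sitar string further from 292.3 Hz — it was already above the reference.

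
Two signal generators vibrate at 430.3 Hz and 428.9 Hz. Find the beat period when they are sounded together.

0.714 s

f_beat = |430.3 − 428.9| = 1.4 Hz.
Beat period T = 1 / f_beat = 1 / 1.4 s.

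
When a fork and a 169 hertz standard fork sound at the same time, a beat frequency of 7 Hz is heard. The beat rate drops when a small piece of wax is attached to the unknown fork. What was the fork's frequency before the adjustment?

176 Hz

|f − 169| = 7, so the fork was at either 162 Hz or 176 Hz.
Loading a fork with wax lowers its frequency; the adjustment lowers the fork's frequency.
The beat rate fell, so the adjustment moved the fork toward 169 Hz — it must have started above the reference.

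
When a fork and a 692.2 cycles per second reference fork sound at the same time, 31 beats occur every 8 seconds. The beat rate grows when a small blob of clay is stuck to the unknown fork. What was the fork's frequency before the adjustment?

688.325 Hz

Beat frequency = 31/8 = 3.875 Hz.
|f − 692.2| = 3.875, so the fork was at either 688.325 Hz or 696.075 Hz.
Adding mass to a fork lowers its frequency; the adjustment lowers the fork's frequency.
The beat rate rose, so the adjustment moved the fork further from 692.2 Hz — it was already below the reference.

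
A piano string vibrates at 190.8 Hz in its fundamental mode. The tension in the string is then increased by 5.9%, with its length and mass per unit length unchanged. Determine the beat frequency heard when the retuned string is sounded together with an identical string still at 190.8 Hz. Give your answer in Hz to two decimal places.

For a string, f ∝ √T, so the new frequency is 190.8·√1.059 = 196.3479 Hz.
f_beat = |196.3479 − 190.8| = 5.55 Hz.

5.55 Hz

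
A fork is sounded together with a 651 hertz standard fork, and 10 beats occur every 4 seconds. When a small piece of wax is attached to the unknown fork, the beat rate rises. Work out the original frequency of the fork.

Beat frequency = 10/4 = 2.5 Hz.
|f − 651| = 2.5, so the fork was at either 648.5 Hz or 653.5 Hz.
Loading a fork with wax lowers its frequency; the adjustment lowers the fork's frequency.
The beat rate rose, so the adjustment moved the fork further from 651 Hz — it was already below the reference.

648.5 Hz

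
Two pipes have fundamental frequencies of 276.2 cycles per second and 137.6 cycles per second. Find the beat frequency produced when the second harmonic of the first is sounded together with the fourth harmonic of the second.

Second harmonic of the first: 2·276.2 = 552.4 Hz.
Fourth harmonic of the second: 4·137.6 = 550.4 Hz.
f_beat = |552.4 − 550.4| = 2.0 Hz.

2.0 Hz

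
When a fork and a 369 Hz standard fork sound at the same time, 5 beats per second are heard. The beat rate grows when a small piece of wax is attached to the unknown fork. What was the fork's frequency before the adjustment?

|f − 369| = 5, so the fork was at either 364 Hz or 374 Hz.
Loading a fork with wax lowers its frequency; the adjustment lowers the fork's frequency.
The beat rate rose, so the adjustment moved the fork further from 369 Hz — it was already below the reference.

364 Hz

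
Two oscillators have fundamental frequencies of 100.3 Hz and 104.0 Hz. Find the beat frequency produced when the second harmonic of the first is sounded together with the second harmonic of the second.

Second harmonic of the first: 2·100.3 = 200.6 Hz.
Second harmonic of the second: 2·104.0 = 208.0 Hz.
f_beat = |200.6 − 208.0| = 7.4 Hz.

7.4 Hz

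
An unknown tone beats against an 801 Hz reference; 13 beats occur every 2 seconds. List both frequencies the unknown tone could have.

794.5 Hz or 807.5 Hz

Beat frequency = 13/2 = 6.5 Hz.
|f − 801| = 6.5, so f = 801 ± 6.5.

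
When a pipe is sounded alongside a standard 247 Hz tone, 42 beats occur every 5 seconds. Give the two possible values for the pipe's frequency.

Beat frequency = 42/5 = 8.4 Hz.
|f − 247| = 8.4, so f = 247 ± 8.4.

238.6 Hz or 255.4 Hz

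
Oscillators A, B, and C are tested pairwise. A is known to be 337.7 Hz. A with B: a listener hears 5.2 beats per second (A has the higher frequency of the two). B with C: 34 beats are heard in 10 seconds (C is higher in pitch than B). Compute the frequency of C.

335.9 Hz

B is below A, so f_B = 337.7 − 5.2 = 332.5 Hz.
B–C: Beat frequency = 34/10 = 3.4 Hz.
C is above B, so f_C = 332.5 + 3.4 = 335.9 Hz.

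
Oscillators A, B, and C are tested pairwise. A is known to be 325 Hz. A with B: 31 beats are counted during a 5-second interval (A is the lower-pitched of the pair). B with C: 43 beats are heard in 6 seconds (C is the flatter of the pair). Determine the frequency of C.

324.0333 Hz

A–B: Beat frequency = 31/5 = 6.2 Hz.
B is above A, so f_B = 325 + 6.2 = 331.2 Hz.
B–C: Beat frequency = 43/6 = 7.1667 Hz.
C is below B, so f_C = 331.2 − 7.1667 = 324.0333 Hz.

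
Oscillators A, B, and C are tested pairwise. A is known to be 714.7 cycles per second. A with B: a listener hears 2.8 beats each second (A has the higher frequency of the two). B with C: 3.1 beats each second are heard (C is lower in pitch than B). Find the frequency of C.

B is below A, so f_B = 714.7 − 2.8 = 711.9 Hz.
C is below B, so f_C = 711.9 − 3.1 = 708.8 Hz.

708.8 Hz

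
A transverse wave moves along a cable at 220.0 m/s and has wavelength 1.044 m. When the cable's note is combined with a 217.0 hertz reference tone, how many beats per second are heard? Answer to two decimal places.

6.27 Hz

Source frequency f = v/λ = 220.0/1.044 = 210.7280 Hz.
f_beat = |210.7280 − 217.0| = 6.27 Hz.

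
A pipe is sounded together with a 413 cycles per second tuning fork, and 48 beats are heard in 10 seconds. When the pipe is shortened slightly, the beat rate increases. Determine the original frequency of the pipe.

417.8 Hz

Beat frequency = 48/10 = 4.8 Hz.
|f − 413| = 4.8, so the pipe was at either 408.2 Hz or 417.8 Hz.
A shorter pipe has a higher fundamental; the adjustment raises the pipe's frequency.
The beat rate rose, so the adjustment moved the pipe further from 413 Hz — it was already above the reference.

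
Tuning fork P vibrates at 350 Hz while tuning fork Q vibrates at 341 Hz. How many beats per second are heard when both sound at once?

Beats arise from superposition of two nearby frequencies; the beat rate is |f₁ − f₂|.
|350 − 341| = 9 Hz.

9 Hz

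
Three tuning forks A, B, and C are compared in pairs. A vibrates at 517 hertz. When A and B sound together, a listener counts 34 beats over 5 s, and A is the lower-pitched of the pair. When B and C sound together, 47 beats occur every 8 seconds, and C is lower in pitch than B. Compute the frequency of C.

517.925 Hz

A–B: Beat frequency = 34/5 = 6.8 Hz.
B is above A, so f_B = 517 + 6.8 = 523.8 Hz.
B–C: Beat frequency = 47/8 = 5.875 Hz.
C is below B, so f_C = 523.8 − 5.875 = 517.925 Hz.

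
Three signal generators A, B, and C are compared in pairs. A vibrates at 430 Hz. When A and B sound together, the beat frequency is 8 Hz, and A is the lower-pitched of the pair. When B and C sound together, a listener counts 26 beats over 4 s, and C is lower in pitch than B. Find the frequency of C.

B is above A, so f_B = 430 + 8 = 438 Hz.
B–C: Beat frequency = 26/4 = 6.5 Hz.
C is below B, so f_C = 438 − 6.5 = 431.5 Hz.

431.5 Hz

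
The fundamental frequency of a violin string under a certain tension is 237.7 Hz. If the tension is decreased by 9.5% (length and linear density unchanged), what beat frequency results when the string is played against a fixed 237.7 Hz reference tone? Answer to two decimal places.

11.57 Hz

For a string, f ∝ √T, so the new frequency is 237.7·√0.905 = 226.1275 Hz.
f_beat = |226.1275 − 237.7| = 11.57 Hz.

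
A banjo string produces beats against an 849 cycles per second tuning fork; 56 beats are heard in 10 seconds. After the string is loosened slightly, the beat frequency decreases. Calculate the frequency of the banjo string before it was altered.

854.6 Hz

Beat frequency = 56/10 = 5.6 Hz.
|f − 849| = 5.6, so the banjo string was at either 843.4 Hz or 854.6 Hz.
Reducing tension lowers a string's frequency; the adjustment lowers the banjo string's frequency.
The beat rate fell, so the adjustment moved the banjo string toward 849 Hz — it must have started above the reference.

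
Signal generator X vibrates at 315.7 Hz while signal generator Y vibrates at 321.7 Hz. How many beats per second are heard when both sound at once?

6 Hz

f_beat = |f₁ − f₂|.
|315.7 − 321.7| = 6 Hz.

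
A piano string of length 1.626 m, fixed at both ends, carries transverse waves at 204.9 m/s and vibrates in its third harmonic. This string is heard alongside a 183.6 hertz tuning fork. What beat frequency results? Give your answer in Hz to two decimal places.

For a string fixed at both ends, f_n = n·v/(2L) = 3·204.9/(2·1.626) = 189.0221 Hz.
f_beat = |189.0221 − 183.6| = 5.42 Hz.

5.42 Hz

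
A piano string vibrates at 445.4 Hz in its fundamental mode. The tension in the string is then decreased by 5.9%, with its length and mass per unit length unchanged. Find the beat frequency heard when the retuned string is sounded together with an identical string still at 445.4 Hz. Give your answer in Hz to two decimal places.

For a string, f ∝ √T, so the new frequency is 445.4·√0.941 = 432.0610 Hz.
f_beat = |432.0610 − 445.4| = 13.34 Hz.

13.34 Hz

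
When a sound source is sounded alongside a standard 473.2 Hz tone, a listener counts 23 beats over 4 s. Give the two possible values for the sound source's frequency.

467.45 Hz or 478.95 Hz

Beat frequency = 23/4 = 5.75 Hz.
|f − 473.2| = 5.75, so f = 473.2 ± 5.75.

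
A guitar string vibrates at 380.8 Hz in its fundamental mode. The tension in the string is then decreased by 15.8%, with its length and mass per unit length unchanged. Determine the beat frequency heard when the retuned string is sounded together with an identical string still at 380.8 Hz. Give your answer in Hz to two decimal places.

For a string, f ∝ √T, so the new frequency is 380.8·√0.842 = 349.4242 Hz.
f_beat = |349.4242 − 380.8| = 31.38 Hz.

31.38 Hz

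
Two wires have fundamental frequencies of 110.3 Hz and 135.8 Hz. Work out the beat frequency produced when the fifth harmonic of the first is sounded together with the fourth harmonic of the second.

Fifth harmonic of the first: 5·110.3 = 551.5 Hz.
Fourth harmonic of the second: 4·135.8 = 543.2 Hz.
f_beat = |551.5 − 543.2| = 8.3 Hz.

8.3 Hz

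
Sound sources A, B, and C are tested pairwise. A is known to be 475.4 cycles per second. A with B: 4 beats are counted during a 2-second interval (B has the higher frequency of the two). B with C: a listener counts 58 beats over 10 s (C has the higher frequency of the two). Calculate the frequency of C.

A–B: Beat frequency = 4/2 = 2 Hz.
B is above A, so f_B = 475.4 + 2 = 477.4 Hz.
B–C: Beat frequency = 58/10 = 5.8 Hz.
C is above B, so f_C = 477.4 + 5.8 = 483.2 Hz.

483.2 Hz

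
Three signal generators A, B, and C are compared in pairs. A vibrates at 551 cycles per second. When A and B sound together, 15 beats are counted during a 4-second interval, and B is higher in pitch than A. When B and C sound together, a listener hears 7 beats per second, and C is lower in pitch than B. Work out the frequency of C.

A–B: Beat frequency = 15/4 = 3.75 Hz.
B is above A, so f_B = 551 + 3.75 = 554.75 Hz.
C is below B, so f_C = 554.75 − 7 = 547.75 Hz.

547.75 Hz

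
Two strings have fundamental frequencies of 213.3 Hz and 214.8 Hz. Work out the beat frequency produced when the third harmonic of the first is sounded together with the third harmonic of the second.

Third harmonic of the first: 3·213.3 = 639.9 Hz.
Third harmonic of the second: 3·214.8 = 644.4 Hz.
f_beat = |639.9 − 644.4| = 4.5 Hz.

4.5 Hz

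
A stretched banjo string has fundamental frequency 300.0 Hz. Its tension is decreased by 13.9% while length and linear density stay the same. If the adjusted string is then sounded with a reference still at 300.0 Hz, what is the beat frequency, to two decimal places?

21.63 Hz

For a string, f ∝ √T, so the new frequency is 300.0·√0.861 = 278.3703 Hz.
f_beat = |278.3703 − 300.0| = 21.63 Hz.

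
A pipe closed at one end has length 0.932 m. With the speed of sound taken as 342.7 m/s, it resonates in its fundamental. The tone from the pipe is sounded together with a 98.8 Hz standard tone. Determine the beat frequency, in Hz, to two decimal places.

6.87 Hz

Closed pipe (odd harmonics): f_n = n·v/(4L) = 1·342.7/(4·0.932) = 91.9260 Hz.
f_beat = |91.9260 − 98.8| = 6.87 Hz.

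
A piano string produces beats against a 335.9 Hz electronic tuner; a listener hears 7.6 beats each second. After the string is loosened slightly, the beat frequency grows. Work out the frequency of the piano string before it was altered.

328.3 Hz

|f − 335.9| = 7.6, so the piano string was at either 328.3 Hz or 343.5 Hz.
Reducing tension lowers a string's frequency; the adjustment lowers the piano string's frequency.
The beat rate rose, so the adjustment moved the piano string further from 335.9 Hz — it was already below the reference.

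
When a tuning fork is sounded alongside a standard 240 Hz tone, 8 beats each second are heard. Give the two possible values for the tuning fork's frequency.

|f − 240| = 8, so f = 240 ± 8.

232 Hz or 248 Hz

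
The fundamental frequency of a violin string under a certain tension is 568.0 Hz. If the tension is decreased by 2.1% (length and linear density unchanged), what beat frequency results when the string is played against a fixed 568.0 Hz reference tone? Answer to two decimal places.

6.00 Hz

For a string, f ∝ √T, so the new frequency is 568.0·√0.979 = 562.0044 Hz.
f_beat = |562.0044 − 568.0| = 6.00 Hz.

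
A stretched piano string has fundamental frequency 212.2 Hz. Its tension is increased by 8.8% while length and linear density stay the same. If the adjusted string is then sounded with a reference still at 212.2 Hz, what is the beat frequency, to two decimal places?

9.14 Hz

For a string, f ∝ √T, so the new frequency is 212.2·√1.088 = 221.3400 Hz.
f_beat = |221.3400 − 212.2| = 9.14 Hz.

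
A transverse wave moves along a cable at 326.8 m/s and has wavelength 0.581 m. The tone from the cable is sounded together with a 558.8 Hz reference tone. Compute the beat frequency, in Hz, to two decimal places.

3.68 Hz

Source frequency f = v/λ = 326.8/0.581 = 562.4785 Hz.
f_beat = |562.4785 − 558.8| = 3.68 Hz.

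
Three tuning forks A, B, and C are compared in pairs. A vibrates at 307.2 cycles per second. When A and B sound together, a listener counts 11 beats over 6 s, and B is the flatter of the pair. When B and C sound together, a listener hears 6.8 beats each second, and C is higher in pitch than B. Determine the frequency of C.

312.1667 Hz

A–B: Beat frequency = 11/6 = 1.8333 Hz.
B is below A, so f_B = 307.2 − 1.8333 = 305.3667 Hz.
C is above B, so f_C = 305.3667 + 6.8 = 312.1667 Hz.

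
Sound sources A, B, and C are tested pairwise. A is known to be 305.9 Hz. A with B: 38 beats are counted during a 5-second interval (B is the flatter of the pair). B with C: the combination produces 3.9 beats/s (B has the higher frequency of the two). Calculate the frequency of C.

A–B: Beat frequency = 38/5 = 7.6 Hz.
B is below A, so f_B = 305.9 − 7.6 = 298.3 Hz.
C is below B, so f_C = 298.3 − 3.9 = 294.4 Hz.

294.4 Hz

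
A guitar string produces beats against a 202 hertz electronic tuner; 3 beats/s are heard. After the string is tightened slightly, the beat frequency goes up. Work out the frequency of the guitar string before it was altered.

|f − 202| = 3, so the guitar string was at either 199 Hz or 205 Hz.
Increasing tension raises a string's frequency; the adjustment raises the guitar string's frequency.
The beat rate rose, so the adjustment moved the guitar string further from 202 Hz — it was already above the reference.

205 Hz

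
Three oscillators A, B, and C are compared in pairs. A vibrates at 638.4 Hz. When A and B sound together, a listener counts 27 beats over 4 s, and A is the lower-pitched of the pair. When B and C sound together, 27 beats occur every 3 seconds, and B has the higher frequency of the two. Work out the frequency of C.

A–B: Beat frequency = 27/4 = 6.75 Hz.
B is above A, so f_B = 638.4 + 6.75 = 645.15 Hz.
B–C: Beat frequency = 27/3 = 9 Hz.
C is below B, so f_C = 645.15 − 9 = 636.15 Hz.

636.15 Hz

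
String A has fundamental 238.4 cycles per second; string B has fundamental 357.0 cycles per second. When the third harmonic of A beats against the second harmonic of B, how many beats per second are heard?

1.2 Hz

Third harmonic of the first: 3·238.4 = 715.2 Hz.
Second harmonic of the second: 2·357.0 = 714.0 Hz.
f_beat = |715.2 − 714.0| = 1.2 Hz.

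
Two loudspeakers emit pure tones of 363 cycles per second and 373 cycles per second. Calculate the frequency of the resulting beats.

10 Hz

f_beat = |f₁ − f₂|.
|363 − 373| = 10 Hz.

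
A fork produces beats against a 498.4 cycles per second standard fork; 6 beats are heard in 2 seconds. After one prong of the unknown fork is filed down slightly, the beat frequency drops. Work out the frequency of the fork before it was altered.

Beat frequency = 6/2 = 3 Hz.
|f − 498.4| = 3, so the fork was at either 495.4 Hz or 501.4 Hz.
Filing a prong removes mass and raises the fork's frequency; the adjustment raises the fork's frequency.
The beat rate fell, so the adjustment moved the fork toward 498.4 Hz — it must have started below the reference.

495.4 Hz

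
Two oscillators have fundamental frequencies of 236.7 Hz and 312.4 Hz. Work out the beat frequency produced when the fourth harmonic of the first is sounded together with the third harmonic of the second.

9.6 Hz

Fourth harmonic of the first: 4·236.7 = 946.8 Hz.
Third harmonic of the second: 3·312.4 = 937.2 Hz.
f_beat = |946.8 − 937.2| = 9.6 Hz.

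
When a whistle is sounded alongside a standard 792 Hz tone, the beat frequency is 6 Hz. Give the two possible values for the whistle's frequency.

|f − 792| = 6, so f = 792 ± 6.

786 Hz or 798 Hz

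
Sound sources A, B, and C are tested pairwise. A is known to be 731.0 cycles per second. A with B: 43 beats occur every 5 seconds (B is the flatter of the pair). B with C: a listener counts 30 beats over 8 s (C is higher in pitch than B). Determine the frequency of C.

A–B: Beat frequency = 43/5 = 8.6 Hz.
B is below A, so f_B = 731.0 − 8.6 = 722.4 Hz.
B–C: Beat frequency = 30/8 = 3.75 Hz.
C is above B, so f_C = 722.4 + 3.75 = 726.15 Hz.

726.15 Hz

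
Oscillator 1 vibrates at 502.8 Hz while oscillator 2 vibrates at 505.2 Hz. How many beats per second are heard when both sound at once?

2.4 Hz

The beat frequency equals the magnitude of the frequency difference.
|502.8 − 505.2| = 2.4 Hz.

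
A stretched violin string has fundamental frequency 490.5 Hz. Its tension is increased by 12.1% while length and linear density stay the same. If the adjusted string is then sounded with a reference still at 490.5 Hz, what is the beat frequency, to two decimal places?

28.83 Hz

For a string, f ∝ √T, so the new frequency is 490.5·√1.121 = 519.3281 Hz.
f_beat = |519.3281 − 490.5| = 28.83 Hz.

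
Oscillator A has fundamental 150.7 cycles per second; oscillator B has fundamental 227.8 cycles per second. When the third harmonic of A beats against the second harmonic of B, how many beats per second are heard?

3.5 Hz

Third harmonic of the first: 3·150.7 = 452.1 Hz.
Second harmonic of the second: 2·227.8 = 455.6 Hz.
f_beat = |452.1 − 455.6| = 3.5 Hz.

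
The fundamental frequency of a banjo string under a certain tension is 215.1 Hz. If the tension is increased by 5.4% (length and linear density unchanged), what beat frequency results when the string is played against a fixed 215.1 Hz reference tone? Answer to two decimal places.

5.73 Hz

For a string, f ∝ √T, so the new frequency is 215.1·√1.054 = 220.8313 Hz.
f_beat = |220.8313 − 215.1| = 5.73 Hz.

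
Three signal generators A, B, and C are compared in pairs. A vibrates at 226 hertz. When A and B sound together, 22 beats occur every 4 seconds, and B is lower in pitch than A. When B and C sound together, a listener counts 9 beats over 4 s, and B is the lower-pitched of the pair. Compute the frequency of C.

222.75 Hz

A–B: Beat frequency = 22/4 = 5.5 Hz.
B is below A, so f_B = 226 − 5.5 = 220.5 Hz.
B–C: Beat frequency = 9/4 = 2.25 Hz.
C is above B, so f_C = 220.5 + 2.25 = 222.75 Hz.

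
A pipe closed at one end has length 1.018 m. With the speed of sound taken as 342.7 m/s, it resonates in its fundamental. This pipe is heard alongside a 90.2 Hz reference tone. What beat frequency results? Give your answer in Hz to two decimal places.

6.04 Hz

Closed pipe (odd harmonics): f_n = n·v/(4L) = 1·342.7/(4·1.018) = 84.1601 Hz.
f_beat = |84.1601 − 90.2| = 6.04 Hz.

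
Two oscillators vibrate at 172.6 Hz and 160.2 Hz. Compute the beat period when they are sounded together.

f_beat = |172.6 − 160.2| = 12.4 Hz.
Beat period T = 1 / f_beat = 1 / 12.4 s.

0.081 s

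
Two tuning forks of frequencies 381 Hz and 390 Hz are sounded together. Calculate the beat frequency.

The beat frequency equals the magnitude of the frequency difference.
|381 − 390| = 9 Hz.

9 Hz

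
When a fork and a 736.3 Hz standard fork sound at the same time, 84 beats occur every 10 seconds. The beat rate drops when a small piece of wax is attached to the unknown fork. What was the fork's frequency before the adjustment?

Beat frequency = 84/10 = 8.4 Hz.
|f − 736.3| = 8.4, so the fork was at either 727.9 Hz or 744.7 Hz.
Loading a fork with wax lowers its frequency; the adjustment lowers the fork's frequency.
The beat rate fell, so the adjustment moved the fork toward 736.3 Hz — it must have started above the reference.

744.7 Hz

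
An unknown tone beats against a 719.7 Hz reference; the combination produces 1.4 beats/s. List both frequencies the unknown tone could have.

718.3 Hz or 721.1 Hz

|f − 719.7| = 1.4, so f = 719.7 ± 1.4.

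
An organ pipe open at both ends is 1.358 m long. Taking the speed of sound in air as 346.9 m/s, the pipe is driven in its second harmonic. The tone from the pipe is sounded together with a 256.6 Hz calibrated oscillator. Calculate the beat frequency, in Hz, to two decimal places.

1.15 Hz

Open pipe: f_n = n·v/(2L) = 2·346.9/(2·1.358) = 255.4492 Hz.
f_beat = |255.4492 − 256.6| = 1.15 Hz.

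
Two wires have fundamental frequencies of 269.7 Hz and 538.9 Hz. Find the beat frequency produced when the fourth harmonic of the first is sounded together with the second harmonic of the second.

1.0 Hz

Fourth harmonic of the first: 4·269.7 = 1078.8 Hz.
Second harmonic of the second: 2·538.9 = 1077.8 Hz.
f_beat = |1078.8 − 1077.8| = 1.0 Hz.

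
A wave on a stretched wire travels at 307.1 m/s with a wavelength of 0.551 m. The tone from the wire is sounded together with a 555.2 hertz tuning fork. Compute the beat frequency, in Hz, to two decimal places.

2.15 Hz

Source frequency f = v/λ = 307.1/0.551 = 557.3503 Hz.
f_beat = |557.3503 − 555.2| = 2.15 Hz.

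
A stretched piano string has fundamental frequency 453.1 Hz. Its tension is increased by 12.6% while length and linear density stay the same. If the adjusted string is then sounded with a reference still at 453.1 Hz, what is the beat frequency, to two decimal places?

For a string, f ∝ √T, so the new frequency is 453.1·√1.126 = 480.7987 Hz.
f_beat = |480.7987 − 453.1| = 27.70 Hz.

27.70 Hz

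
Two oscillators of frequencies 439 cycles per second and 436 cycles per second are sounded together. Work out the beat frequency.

3 Hz

The beat frequency equals the magnitude of the frequency difference.
|439 − 436| = 3 Hz.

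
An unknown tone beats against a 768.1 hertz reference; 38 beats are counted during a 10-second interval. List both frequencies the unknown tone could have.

764.3 Hz or 771.9 Hz

Beat frequency = 38/10 = 3.8 Hz.
|f − 768.1| = 3.8, so f = 768.1 ± 3.8.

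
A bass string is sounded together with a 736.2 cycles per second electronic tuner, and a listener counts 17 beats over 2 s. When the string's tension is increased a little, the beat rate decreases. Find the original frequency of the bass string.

Beat frequency = 17/2 = 8.5 Hz.
|f − 736.2| = 8.5, so the bass string was at either 727.7 Hz or 744.7 Hz.
Higher tension means higher frequency; the adjustment raises the bass string's frequency.
The beat rate fell, so the adjustment moved the bass string toward 736.2 Hz — it must have started below the reference.

727.7 Hz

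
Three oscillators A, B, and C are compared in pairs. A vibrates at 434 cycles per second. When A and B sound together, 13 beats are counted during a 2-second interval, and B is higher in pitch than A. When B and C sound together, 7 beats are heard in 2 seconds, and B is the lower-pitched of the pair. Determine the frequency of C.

A–B: Beat frequency = 13/2 = 6.5 Hz.
B is above A, so f_B = 434 + 6.5 = 440.5 Hz.
B–C: Beat frequency = 7/2 = 3.5 Hz.
C is above B, so f_C = 440.5 + 3.5 = 444 Hz.

444 Hz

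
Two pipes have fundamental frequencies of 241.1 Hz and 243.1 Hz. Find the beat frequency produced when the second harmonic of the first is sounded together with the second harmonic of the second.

Second harmonic of the first: 2·241.1 = 482.2 Hz.
Second harmonic of the second: 2·243.1 = 486.2 Hz.
f_beat = |482.2 − 486.2| = 4.0 Hz.

4.0 Hz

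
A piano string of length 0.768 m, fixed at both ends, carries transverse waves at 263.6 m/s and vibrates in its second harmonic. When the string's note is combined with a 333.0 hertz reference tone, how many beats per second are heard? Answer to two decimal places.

For a string fixed at both ends, f_n = n·v/(2L) = 2·263.6/(2·0.768) = 343.2292 Hz.
f_beat = |343.2292 − 333.0| = 10.23 Hz.

10.23 Hz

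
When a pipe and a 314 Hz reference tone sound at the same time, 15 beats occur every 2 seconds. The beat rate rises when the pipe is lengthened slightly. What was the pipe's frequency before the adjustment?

306.5 Hz

Beat frequency = 15/2 = 7.5 Hz.
|f − 314| = 7.5, so the pipe was at either 306.5 Hz or 321.5 Hz.
A longer pipe has a lower fundamental; the adjustment lowers the pipe's frequency.
The beat rate rose, so the adjustment moved the pipe further from 314 Hz — it was already below the reference.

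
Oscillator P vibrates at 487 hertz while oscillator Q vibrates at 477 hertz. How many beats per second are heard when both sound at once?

10 Hz

Beats arise from superposition of two nearby frequencies; the beat rate is |f₁ − f₂|.
|487 − 477| = 10 Hz.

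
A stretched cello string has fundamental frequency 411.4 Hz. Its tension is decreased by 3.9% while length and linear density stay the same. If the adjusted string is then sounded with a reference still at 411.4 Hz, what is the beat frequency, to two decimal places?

For a string, f ∝ √T, so the new frequency is 411.4·√0.961 = 403.2979 Hz.
f_beat = |403.2979 − 411.4| = 8.10 Hz.

8.10 Hz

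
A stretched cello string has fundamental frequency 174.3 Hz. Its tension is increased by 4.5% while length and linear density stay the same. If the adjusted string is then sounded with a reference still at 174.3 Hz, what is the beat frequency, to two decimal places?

For a string, f ∝ √T, so the new frequency is 174.3·√1.045 = 178.1786 Hz.
f_beat = |178.1786 − 174.3| = 3.88 Hz.

3.88 Hz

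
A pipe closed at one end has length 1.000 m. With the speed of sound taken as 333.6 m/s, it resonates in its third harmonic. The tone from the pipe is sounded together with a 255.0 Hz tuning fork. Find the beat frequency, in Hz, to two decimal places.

Closed pipe (odd harmonics): f_n = n·v/(4L) = 3·333.6/(4·1.000) = 250.2000 Hz.
f_beat = |250.2000 − 255.0| = 4.80 Hz.

4.80 Hz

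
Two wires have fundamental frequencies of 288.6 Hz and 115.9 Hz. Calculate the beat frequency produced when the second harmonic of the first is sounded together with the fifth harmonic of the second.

2.3 Hz

Second harmonic of the first: 2·288.6 = 577.2 Hz.
Fifth harmonic of the second: 5·115.9 = 579.5 Hz.
f_beat = |577.2 − 579.5| = 2.3 Hz.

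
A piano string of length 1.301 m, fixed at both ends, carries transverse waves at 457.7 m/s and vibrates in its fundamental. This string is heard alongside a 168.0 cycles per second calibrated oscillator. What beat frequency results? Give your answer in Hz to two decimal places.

For a string fixed at both ends, f_n = n·v/(2L) = 1·457.7/(2·1.301) = 175.9032 Hz.
f_beat = |175.9032 − 168.0| = 7.90 Hz.

7.90 Hz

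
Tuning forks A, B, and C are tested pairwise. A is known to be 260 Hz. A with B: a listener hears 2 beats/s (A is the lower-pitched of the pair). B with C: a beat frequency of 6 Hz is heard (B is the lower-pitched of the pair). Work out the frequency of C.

268 Hz

B is above A, so f_B = 260 + 2 = 262 Hz.
C is above B, so f_C = 262 + 6 = 268 Hz.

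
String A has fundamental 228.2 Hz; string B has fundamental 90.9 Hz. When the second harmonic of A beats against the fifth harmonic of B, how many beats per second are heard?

Second harmonic of the first: 2·228.2 = 456.4 Hz.
Fifth harmonic of the second: 5·90.9 = 454.5 Hz.
f_beat = |456.4 − 454.5| = 1.9 Hz.

1.9 Hz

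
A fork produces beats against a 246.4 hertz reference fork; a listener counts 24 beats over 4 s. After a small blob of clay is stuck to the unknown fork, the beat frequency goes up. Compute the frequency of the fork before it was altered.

240.4 Hz

Beat frequency = 24/4 = 6 Hz.
|f − 246.4| = 6, so the fork was at either 240.4 Hz or 252.4 Hz.
Adding mass to a fork lowers its frequency; the adjustment lowers the fork's frequency.
The beat rate rose, so the adjustment moved the fork further from 246.4 Hz — it was already below the reference.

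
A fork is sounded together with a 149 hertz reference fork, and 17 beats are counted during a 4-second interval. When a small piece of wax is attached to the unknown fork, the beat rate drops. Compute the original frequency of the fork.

Beat frequency = 17/4 = 4.25 Hz.
|f − 149| = 4.25, so the fork was at either 144.75 Hz or 153.25 Hz.
Loading a fork with wax lowers its frequency; the adjustment lowers the fork's frequency.
The beat rate fell, so the adjustment moved the fork toward 149 Hz — it must have started above the reference.

153.25 Hz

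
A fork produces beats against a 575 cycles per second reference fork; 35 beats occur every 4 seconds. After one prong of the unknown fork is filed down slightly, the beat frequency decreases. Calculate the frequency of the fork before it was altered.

566.25 Hz

Beat frequency = 35/4 = 8.75 Hz.
|f − 575| = 8.75, so the fork was at either 566.25 Hz or 583.75 Hz.
Filing a prong removes mass and raises the fork's frequency; the adjustment raises the fork's frequency.
The beat rate fell, so the adjustment moved the fork toward 575 Hz — it must have started below the reference.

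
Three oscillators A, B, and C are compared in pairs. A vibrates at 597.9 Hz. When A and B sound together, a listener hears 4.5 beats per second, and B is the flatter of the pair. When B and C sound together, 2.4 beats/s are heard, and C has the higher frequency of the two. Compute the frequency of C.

595.8 Hz

B is below A, so f_B = 597.9 − 4.5 = 593.4 Hz.
C is above B, so f_C = 593.4 + 2.4 = 595.8 Hz.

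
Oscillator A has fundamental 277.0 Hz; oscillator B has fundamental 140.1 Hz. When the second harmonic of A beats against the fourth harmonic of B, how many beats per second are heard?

6.4 Hz

Second harmonic of the first: 2·277.0 = 554.0 Hz.
Fourth harmonic of the second: 4·140.1 = 560.4 Hz.
f_beat = |554.0 − 560.4| = 6.4 Hz.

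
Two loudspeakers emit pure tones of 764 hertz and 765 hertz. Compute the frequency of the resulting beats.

1 Hz

Beats arise from superposition of two nearby frequencies; the beat rate is |f₁ − f₂|.
|764 − 765| = 1 Hz.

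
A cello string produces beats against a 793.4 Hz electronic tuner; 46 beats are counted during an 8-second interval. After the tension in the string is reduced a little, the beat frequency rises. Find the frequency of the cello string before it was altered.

787.65 Hz

Beat frequency = 46/8 = 5.75 Hz.
|f − 793.4| = 5.75, so the cello string was at either 787.65 Hz or 799.15 Hz.
Lower tension means lower frequency; the adjustment lowers the cello string's frequency.
The beat rate rose, so the adjustment moved the cello string further from 793.4 Hz — it was already below the reference.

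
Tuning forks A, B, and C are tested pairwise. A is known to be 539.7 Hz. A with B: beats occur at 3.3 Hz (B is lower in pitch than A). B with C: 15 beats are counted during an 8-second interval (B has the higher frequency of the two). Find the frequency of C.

B is below A, so f_B = 539.7 − 3.3 = 536.4 Hz.
B–C: Beat frequency = 15/8 = 1.875 Hz.
C is below B, so f_C = 536.4 − 1.875 = 534.525 Hz.

534.525 Hz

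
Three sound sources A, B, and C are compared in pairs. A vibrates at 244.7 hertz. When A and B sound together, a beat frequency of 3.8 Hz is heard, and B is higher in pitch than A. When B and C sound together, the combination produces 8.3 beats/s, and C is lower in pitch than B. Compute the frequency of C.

B is above A, so f_B = 244.7 + 3.8 = 248.5 Hz.
C is below B, so f_C = 248.5 − 8.3 = 240.2 Hz.

240.2 Hz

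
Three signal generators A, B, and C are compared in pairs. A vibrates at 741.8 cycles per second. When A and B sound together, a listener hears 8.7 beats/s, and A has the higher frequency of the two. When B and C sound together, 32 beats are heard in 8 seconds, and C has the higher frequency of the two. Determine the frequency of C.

B is below A, so f_B = 741.8 − 8.7 = 733.1 Hz.
B–C: Beat frequency = 32/8 = 4 Hz.
C is above B, so f_C = 733.1 + 4 = 737.1 Hz.

737.1 Hz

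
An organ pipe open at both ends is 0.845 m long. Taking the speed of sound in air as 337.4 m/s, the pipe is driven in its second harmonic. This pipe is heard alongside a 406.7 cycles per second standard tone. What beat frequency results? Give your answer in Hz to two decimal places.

Open pipe: f_n = n·v/(2L) = 2·337.4/(2·0.845) = 399.2899 Hz.
f_beat = |399.2899 − 406.7| = 7.41 Hz.

7.41 Hz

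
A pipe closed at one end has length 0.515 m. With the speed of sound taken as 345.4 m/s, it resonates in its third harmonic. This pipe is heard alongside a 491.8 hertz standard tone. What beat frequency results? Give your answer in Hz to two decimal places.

Closed pipe (odd harmonics): f_n = n·v/(4L) = 3·345.4/(4·0.515) = 503.0097 Hz.
f_beat = |503.0097 − 491.8| = 11.21 Hz.

11.21 Hz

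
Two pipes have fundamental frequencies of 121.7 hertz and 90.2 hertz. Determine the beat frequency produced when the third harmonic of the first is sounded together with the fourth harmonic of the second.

Third harmonic of the first: 3·121.7 = 365.1 Hz.
Fourth harmonic of the second: 4·90.2 = 360.8 Hz.
f_beat = |365.1 − 360.8| = 4.3 Hz.

4.3 Hz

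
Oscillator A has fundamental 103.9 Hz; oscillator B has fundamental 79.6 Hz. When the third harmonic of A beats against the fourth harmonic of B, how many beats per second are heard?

6.7 Hz

Third harmonic of the first: 3·103.9 = 311.7 Hz.
Fourth harmonic of the second: 4·79.6 = 318.4 Hz.
f_beat = |311.7 − 318.4| = 6.7 Hz.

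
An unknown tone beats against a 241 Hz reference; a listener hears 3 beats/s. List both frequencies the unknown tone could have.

238 Hz or 244 Hz

|f − 241| = 3, so f = 241 ± 3.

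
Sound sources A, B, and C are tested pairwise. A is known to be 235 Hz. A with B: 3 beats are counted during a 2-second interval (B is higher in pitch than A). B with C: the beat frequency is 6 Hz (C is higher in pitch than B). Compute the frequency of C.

A–B: Beat frequency = 3/2 = 1.5 Hz.
B is above A, so f_B = 235 + 1.5 = 236.5 Hz.
C is above B, so f_C = 236.5 + 6 = 242.5 Hz.

242.5 Hz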